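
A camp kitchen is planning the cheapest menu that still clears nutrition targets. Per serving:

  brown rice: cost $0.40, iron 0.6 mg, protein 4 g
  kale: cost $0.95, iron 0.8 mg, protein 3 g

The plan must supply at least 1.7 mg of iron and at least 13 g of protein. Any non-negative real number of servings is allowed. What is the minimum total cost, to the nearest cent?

$1.30

brown rice only: max(1.7/0.6, 13/4) = 3.25 servings → $1.30.
kale only: max(1.7/0.8, 13/3) = 4.333 servings → $4.12.
brown rice + kale: the both-tight solution has a negative serving — not a feasible corner.
The minimum over all feasible corners is $1.30.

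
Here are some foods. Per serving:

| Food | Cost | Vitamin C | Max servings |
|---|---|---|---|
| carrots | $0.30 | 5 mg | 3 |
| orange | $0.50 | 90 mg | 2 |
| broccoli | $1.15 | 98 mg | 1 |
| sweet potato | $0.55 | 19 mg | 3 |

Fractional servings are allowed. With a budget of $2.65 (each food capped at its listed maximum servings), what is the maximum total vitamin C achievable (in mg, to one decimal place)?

Vitamin C per dollar: orange 180, broccoli 85.22, sweet potato 34.55, carrots 16.67.
Take 2 servings of orange: spends $1.00, +180.0 mg vitamin C (running total 180.0 mg).
Take 1 serving of broccoli: spends $1.15, +98.0 mg vitamin C (running total 278.0 mg).
Take 0.9091 servings of sweet potato: spends $0.50, +17.3 mg vitamin C (running total 295.3 mg).
Filling greedily by vitamin C-per-dollar is optimal for one linear limit, giving 295.3 mg.

295.3 mg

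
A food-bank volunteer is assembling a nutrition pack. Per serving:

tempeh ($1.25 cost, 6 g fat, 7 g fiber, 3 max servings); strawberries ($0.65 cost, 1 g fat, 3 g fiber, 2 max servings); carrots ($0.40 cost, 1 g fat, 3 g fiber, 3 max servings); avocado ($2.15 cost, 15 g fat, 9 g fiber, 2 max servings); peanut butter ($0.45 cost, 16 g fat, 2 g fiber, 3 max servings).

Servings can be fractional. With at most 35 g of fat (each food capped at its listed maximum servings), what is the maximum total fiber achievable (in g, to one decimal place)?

Fiber per g fat: strawberries 3, carrots 3, tempeh 1.167, avocado 0.6, peanut butter 0.125.
Take 2 servings of strawberries: uses 2 g fat, +6.0 g fiber (running total 6.0 g).
Take 3 servings of carrots: uses 3 g fat, +9.0 g fiber (running total 15.0 g).
Take 3 servings of tempeh: uses 18 g fat, +21.0 g fiber (running total 36.0 g).
Take 0.8 servings of avocado: uses 12 g fat, +7.2 g fiber (running total 43.2 g).
Greedy by best ratio exhausts the fat allowance optimally: 43.2 g.

43.2 g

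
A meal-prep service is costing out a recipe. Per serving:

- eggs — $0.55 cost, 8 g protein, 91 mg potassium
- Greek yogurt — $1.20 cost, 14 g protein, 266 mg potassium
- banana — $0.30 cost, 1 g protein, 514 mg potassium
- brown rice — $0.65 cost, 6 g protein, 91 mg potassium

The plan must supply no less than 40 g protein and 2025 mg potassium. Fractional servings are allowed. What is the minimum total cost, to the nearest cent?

For a min-cost LP with two ≥-constraints, a basic feasible solution has at most two positive variables.
eggs only: max(40/8, 2025/91) = 22.25 servings → $12.24.
Greek yogurt only: max(40/14, 2025/266) = 7.613 servings → $9.14.
banana only: max(40/1, 2025/514) = 40 servings → $12.00.
brown rice only: max(40/6, 2025/91) = 22.25 servings → $14.46.
eggs + Greek yogurt: intersection lies outside the first quadrant.
eggs + banana with both tight: 4.61 servings and 3.124 servings → $3.47.
eggs + brown rice: intersection lies outside the first quadrant.
Greek yogurt + banana with both tight: 2.675 servings and 2.556 servings → $3.98.
Greek yogurt + brown rice: the both-tight solution has a negative serving — not a feasible corner.
banana + brown rice with both tight: 2.843 servings and 6.193 servings → $4.88.
Cheapest feasible corner: $3.47.

$3.47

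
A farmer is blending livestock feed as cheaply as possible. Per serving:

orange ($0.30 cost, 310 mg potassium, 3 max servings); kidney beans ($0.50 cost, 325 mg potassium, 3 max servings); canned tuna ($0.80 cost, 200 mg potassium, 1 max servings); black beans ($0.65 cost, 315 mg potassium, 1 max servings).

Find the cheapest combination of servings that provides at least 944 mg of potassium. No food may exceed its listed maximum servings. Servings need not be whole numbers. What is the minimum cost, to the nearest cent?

$0.92

Cost per mg of potassium: orange $0.0010, kidney beans $0.0015, black beans $0.0021, canned tuna $0.0040.
Take 3 servings of orange: +930.0 mg potassium for $0.90 (total $0.90, still need 14.0 mg).
Take 0.04308 servings of kidney beans: +14.0 mg potassium for $0.02 (total $0.92, still need 0.0 mg).
Greedy by cheapest-per-mg is optimal for a single linear constraint, so the minimum cost is $0.92.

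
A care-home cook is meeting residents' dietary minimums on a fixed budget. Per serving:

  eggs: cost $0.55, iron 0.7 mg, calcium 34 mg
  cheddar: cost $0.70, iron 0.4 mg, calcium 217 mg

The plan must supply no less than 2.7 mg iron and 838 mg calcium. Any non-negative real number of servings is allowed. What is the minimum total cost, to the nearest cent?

$3.50

For a min-cost LP with two ≥-constraints, a basic feasible solution has at most two positive variables.
eggs only: max(2.7/0.7, 838/34) = 24.65 servings → $13.56.
cheddar only: max(2.7/0.4, 838/217) = 6.75 servings → $4.72.
eggs + cheddar with both tight: 1.813 servings and 3.578 servings → $3.50.
The minimum over all feasible corners is $3.50.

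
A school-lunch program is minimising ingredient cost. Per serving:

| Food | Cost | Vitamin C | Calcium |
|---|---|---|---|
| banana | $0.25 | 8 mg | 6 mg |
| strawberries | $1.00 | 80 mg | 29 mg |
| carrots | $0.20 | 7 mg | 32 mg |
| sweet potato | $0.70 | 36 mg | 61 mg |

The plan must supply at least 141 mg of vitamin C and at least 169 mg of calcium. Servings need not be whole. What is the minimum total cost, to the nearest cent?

$2.21

banana only: max(141/8, 169/6) = 28.17 servings → $7.04.
strawberries only: max(141/80, 169/29) = 5.828 servings → $5.83.
carrots only: max(141/7, 169/32) = 20.14 servings → $4.03.
sweet potato only: max(141/36, 169/61) = 3.917 servings → $2.74.
banana + strawberries: the both-tight solution has a negative serving — not a feasible corner.
banana + carrots with both tight: 15.56 servings and 2.364 servings → $4.36.
banana + sweet potato with both tight: 9.254 servings and 1.86 servings → $3.62.
strawberries + carrots with both tight: 1.412 servings and 4.001 servings → $2.21.
strawberries + sweet potato with both tight: 0.6562 servings and 2.459 servings → $2.38.
carrots + sweet potato: the both-tight solution has a negative serving — not a feasible corner.
Cheapest feasible corner: $2.21.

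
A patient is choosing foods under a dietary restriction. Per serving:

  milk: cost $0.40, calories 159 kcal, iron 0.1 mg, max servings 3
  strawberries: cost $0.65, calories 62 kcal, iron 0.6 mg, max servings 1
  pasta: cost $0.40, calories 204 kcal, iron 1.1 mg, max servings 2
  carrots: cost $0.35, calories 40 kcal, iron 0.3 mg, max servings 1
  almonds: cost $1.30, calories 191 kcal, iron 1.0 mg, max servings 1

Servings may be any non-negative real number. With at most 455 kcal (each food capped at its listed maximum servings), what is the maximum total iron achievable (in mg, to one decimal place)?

2.8 mg

Iron per kcal: strawberries 0.009677, carrots 0.0075, pasta 0.005392, almonds 0.005236, milk 0.0006289.
Take 1 serving of strawberries: uses 62 kcal, +0.6 mg iron (running total 0.6 mg).
Take 1 serving of carrots: uses 40 kcal, +0.3 mg iron (running total 0.9 mg).
Take 1.73 servings of pasta: uses 353 kcal, +1.9 mg iron (running total 2.8 mg).
Filling greedily by iron-per-kcal is optimal for one linear limit, giving 2.8 mg.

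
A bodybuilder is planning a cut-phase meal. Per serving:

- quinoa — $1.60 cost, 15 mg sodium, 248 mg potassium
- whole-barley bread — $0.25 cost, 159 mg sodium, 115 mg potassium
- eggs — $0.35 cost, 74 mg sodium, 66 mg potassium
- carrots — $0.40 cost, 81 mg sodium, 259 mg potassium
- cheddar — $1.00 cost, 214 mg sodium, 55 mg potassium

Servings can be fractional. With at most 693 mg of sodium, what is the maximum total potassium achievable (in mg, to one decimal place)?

11457.6 mg

Potassium per mg sodium: quinoa 16.53, carrots 3.198, eggs 0.8919, whole-barley bread 0.7233, cheddar 0.257.
With no serving limits, spend the whole sodium allowance on quinoa: 693 mg / 15 mg × 248 mg = 11457.6 mg.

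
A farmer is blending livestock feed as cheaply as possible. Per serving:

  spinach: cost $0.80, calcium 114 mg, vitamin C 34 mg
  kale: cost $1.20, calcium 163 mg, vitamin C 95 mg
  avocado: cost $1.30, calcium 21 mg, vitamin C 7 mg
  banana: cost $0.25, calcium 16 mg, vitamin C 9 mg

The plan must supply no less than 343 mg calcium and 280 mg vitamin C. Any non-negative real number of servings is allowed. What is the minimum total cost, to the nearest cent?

Minimising a linear cost over {calcium ≥ 343, vitamin C ≥ 280, servings ≥ 0} — the optimum is at a vertex, using one or two foods.
spinach only: max(343/114, 280/34) = 8.235 servings → $6.59.
kale only: max(343/163, 280/95) = 2.947 servings → $3.54.
avocado only: max(343/21, 280/7) = 40 servings → $52.00.
banana only: max(343/16, 280/9) = 31.11 servings → $7.78.
spinach + kale: the both-tight solution has a negative serving — not a feasible corner.
spinach + avocado: the both-tight solution has a negative serving — not a feasible corner.
spinach + banana with both targets exact would need a negative amount; discard.
kale + avocado: intersection lies outside the first quadrant.
kale + banana with both targets exact would need a negative amount; discard.
avocado + banana: intersection lies outside the first quadrant.
The minimum over all feasible corners is $3.54.

$3.54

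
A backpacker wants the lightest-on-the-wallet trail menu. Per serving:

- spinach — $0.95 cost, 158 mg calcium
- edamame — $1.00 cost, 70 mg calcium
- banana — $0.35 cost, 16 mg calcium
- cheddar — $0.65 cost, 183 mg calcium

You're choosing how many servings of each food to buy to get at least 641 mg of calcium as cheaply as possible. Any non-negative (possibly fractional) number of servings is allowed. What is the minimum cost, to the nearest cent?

Cost per mg of calcium: cheddar $0.0036, spinach $0.0060, edamame $0.0143, banana $0.0219.
With no serving limits, use only cheddar: 641 mg / 183 mg = 3.503 servings × $0.65 = $2.28.

$2.28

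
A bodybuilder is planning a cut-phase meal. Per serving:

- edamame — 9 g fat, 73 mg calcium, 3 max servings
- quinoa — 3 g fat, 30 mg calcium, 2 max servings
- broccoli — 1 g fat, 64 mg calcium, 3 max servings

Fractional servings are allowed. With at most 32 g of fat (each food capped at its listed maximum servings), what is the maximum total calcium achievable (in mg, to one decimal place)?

438.6 mg

Calcium per g fat: broccoli 64, quinoa 10, edamame 8.111.
Take 3 servings of broccoli: uses 3 g fat, +192.0 mg calcium (running total 192.0 mg).
Take 2 servings of quinoa: uses 6 g fat, +60.0 mg calcium (running total 252.0 mg).
Take 2.556 servings of edamame: uses 23 g fat, +186.6 mg calcium (running total 438.6 mg).
Filling greedily by calcium-per-g fat is optimal for one linear limit, giving 438.6 mg.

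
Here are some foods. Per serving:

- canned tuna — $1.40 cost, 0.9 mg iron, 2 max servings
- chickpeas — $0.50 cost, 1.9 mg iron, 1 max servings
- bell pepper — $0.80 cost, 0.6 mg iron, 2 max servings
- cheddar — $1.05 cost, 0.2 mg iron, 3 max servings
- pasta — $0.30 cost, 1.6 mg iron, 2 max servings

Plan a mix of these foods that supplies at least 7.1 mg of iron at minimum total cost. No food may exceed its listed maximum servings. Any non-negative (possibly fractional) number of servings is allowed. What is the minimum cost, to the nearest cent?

$3.94

Cost per mg of iron: pasta $0.1875, chickpeas $0.2632, bell pepper $1.3333, canned tuna $1.5556, cheddar $5.2500.
Take 2 servings of pasta: +3.2 mg iron for $0.60 (total $0.60, still need 3.9 mg).
Take 1 serving of chickpeas: +1.9 mg iron for $0.50 (total $1.10, still need 2.0 mg).
Take 2 servings of bell pepper: +1.2 mg iron for $1.60 (total $2.70, still need 0.8 mg).
Take 0.8889 servings of canned tuna: +0.8 mg iron for $1.24 (total $3.94, still need 0.0 mg).
Greedy by cheapest-per-mg is optimal for a single linear constraint, so the minimum cost is $3.94.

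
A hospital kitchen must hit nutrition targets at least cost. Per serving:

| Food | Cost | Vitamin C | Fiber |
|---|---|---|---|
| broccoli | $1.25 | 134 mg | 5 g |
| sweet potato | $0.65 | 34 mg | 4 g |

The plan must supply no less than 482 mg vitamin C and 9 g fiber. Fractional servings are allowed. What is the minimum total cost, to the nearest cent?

This is a tiny linear program; its minimum lies at a vertex of the feasible set. List the vertices and price them.
broccoli only: max(482/134, 9/5) = 3.597 servings → $4.50.
sweet potato only: max(482/34, 9/4) = 14.18 servings → $9.21.
broccoli + sweet potato with both targets exact would need a negative amount; discard.
So the least-cost plan costs $4.50.

$4.50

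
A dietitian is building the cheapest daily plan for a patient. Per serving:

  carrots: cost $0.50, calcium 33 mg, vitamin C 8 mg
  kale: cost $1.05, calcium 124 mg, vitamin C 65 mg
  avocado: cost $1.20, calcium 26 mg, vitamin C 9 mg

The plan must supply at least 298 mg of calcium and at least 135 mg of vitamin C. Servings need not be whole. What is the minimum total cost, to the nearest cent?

$2.52

Compare the cost at each extreme point of the feasible region.
carrots only: max(298/33, 135/8) = 16.88 servings → $8.44.
kale only: max(298/124, 135/65) = 2.403 servings → $2.52.
avocado only: max(298/26, 135/9) = 15 servings → $18.00.
carrots + kale with both tight: 2.281 servings and 1.796 servings → $3.03.
carrots + avocado: intersection lies outside the first quadrant.
kale + avocado with both tight: 1.443 servings and 4.582 servings → $7.01.
So the least-cost plan costs $2.52.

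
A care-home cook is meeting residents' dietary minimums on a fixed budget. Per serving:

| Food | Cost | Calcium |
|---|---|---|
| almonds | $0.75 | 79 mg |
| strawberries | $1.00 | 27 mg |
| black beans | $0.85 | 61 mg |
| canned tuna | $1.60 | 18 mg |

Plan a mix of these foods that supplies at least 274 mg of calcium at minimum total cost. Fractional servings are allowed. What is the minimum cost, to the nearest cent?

$2.60

Cost per mg of calcium: almonds $0.0095, black beans $0.0139, strawberries $0.0370, canned tuna $0.0889.
With no serving limits, use only almonds: 274 mg / 79 mg = 3.468 servings × $0.75 = $2.60.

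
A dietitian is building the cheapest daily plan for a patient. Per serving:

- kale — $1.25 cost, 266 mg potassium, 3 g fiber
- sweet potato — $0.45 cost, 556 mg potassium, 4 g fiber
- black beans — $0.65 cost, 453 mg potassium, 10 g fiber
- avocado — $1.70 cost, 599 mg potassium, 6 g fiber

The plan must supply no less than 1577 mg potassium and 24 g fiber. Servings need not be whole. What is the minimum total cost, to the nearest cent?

Check every corner: each single food scaled to meet both minima, and each pair solved so both constraints bind.
kale only: max(1577/266, 24/3) = 8 servings → $10.00.
sweet potato only: max(1577/556, 24/4) = 6 servings → $2.70.
black beans only: max(1577/453, 24/10) = 3.481 servings → $2.26.
avocado only: max(1577/599, 24/6) = 4 servings → $6.80.
kale + sweet potato: the both-tight solution has a negative serving — not a feasible corner.
kale + black beans with both tight: 3.765 servings and 1.271 servings → $5.53.
kale + avocado: intersection lies outside the first quadrant.
sweet potato + black beans with both tight: 1.307 servings and 1.877 servings → $1.81.
sweet potato + avocado with both targets exact would need a negative amount; discard.
black beans + avocado with both tight: 1.502 servings and 1.497 servings → $3.52.
So the least-cost plan costs $1.81.

$1.81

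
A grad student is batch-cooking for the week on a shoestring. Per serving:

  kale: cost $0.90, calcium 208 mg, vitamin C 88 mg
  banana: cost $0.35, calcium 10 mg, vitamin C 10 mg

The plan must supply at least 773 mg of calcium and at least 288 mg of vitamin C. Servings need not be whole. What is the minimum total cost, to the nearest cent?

$3.34

Two binding constraints pin down two serving amounts, so the optimal mix uses at most two foods. The candidates are each food alone (scaled to the tighter of calcium/vitamin C) and each pair with both constraints tight.
kale only: max(773/208, 288/88) = 3.716 servings → $3.34.
banana only: max(773/10, 288/10) = 77.3 servings → $27.05.
kale + banana with both targets exact would need a negative amount; discard.
The minimum over all feasible corners is $3.34.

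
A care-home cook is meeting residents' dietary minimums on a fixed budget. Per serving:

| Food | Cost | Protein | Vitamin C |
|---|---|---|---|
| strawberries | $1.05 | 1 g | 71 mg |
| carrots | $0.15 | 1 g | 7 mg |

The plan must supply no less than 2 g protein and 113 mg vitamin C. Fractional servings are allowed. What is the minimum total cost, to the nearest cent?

$1.69

For a min-cost LP with two ≥-constraints, a basic feasible solution has at most two positive variables.
strawberries only: max(2/1, 113/71) = 2 servings → $2.10.
carrots only: max(2/1, 113/7) = 16.14 servings → $2.42.
strawberries + carrots with both tight: 1.547 servings and 0.4531 servings → $1.69.
The minimum over all feasible corners is $1.69.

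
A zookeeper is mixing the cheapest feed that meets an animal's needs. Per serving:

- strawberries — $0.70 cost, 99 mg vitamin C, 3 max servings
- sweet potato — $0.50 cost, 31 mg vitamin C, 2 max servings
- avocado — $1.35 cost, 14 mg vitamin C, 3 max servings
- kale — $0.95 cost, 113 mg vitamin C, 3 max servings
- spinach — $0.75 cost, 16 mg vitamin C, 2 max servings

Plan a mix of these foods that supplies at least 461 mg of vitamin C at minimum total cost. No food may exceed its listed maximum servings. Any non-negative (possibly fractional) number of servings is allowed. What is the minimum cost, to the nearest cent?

$3.48

Cost per mg of vitamin C: strawberries $0.0071, kale $0.0084, sweet potato $0.0161, spinach $0.0469, avocado $0.0964.
Take 3 servings of strawberries: +297.0 mg vitamin C for $2.10 (total $2.10, still need 164.0 mg).
Take 1.451 servings of kale: +164.0 mg vitamin C for $1.38 (total $3.48, still need 0.0 mg).
Filling from the cheapest source first is optimal under one linear minimum: $3.48.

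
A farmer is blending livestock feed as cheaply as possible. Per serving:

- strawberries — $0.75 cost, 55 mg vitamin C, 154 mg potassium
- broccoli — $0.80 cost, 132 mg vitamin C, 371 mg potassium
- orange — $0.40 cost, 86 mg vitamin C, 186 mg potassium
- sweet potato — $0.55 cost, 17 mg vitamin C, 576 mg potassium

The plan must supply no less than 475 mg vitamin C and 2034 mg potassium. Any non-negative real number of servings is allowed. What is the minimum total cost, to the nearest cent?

$3.09

Check every corner: each single food scaled to meet both minima, and each pair solved so both constraints bind.
strawberries only: max(475/55, 2034/154) = 13.21 servings → $9.91.
broccoli only: max(475/132, 2034/371) = 5.482 servings → $4.39.
orange only: max(475/86, 2034/186) = 10.94 servings → $4.37.
sweet potato only: max(475/17, 2034/576) = 27.94 servings → $15.37.
strawberries + broccoli: intersection lies outside the first quadrant.
strawberries + orange with both targets exact would need a negative amount; discard.
strawberries + sweet potato with both tight: 8.225 servings and 1.332 servings → $6.90.
broccoli + orange: intersection lies outside the first quadrant.
broccoli + sweet potato with both tight: 3.428 servings and 1.323 servings → $3.47.
orange + sweet potato with both tight: 5.154 servings and 1.867 servings → $3.09.
Cheapest feasible corner: $3.09.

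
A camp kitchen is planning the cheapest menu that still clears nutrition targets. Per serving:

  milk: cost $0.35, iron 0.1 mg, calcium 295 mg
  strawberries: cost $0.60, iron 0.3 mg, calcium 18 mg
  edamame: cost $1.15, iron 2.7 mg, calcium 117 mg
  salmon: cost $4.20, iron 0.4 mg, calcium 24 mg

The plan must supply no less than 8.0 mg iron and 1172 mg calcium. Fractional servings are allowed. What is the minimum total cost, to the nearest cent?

For a min-cost LP with two ≥-constraints, a basic feasible solution has at most two positive variables.
milk only: max(8.0/0.1, 1172/295) = 80 servings → $28.00.
strawberries only: max(8.0/0.3, 1172/18) = 65.11 servings → $39.07.
edamame only: max(8.0/2.7, 1172/117) = 10.02 servings → $11.52.
salmon only: max(8.0/0.4, 1172/24) = 48.83 servings → $205.10.
milk + strawberries with both tight: 2.394 servings and 25.87 servings → $16.36.
milk + edamame with both tight: 2.839 servings and 2.858 servings → $4.28.
milk + salmon with both tight: 2.394 servings and 19.4 servings → $82.32.
strawberries + edamame: the both-tight solution has a negative serving — not a feasible corner.
strawberries + salmon (both tight): parallel constraints — no distinct corner.
edamame + salmon with both targets exact would need a negative amount; discard.
The minimum over all feasible corners is $4.28.

$4.28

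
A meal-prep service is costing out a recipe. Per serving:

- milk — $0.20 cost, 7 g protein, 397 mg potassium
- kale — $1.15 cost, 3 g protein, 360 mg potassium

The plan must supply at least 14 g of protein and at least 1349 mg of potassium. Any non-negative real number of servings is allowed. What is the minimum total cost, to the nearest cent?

$0.68

At the optimum either one food covers both requirements or two foods hit both targets exactly; no other combination can be cheaper.
milk only: max(14/7, 1349/397) = 3.398 servings → $0.68.
kale only: max(14/3, 1349/360) = 4.667 servings → $5.37.
milk + kale with both tight: 0.7472 servings and 2.923 servings → $3.51.
So the least-cost plan costs $0.68.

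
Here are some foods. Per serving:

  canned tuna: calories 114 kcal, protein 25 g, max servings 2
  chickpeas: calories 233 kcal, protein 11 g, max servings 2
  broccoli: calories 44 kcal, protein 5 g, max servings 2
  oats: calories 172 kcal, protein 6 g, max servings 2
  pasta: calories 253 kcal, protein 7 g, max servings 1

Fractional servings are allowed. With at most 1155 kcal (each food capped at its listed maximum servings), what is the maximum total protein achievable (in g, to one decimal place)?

Protein per kcal: canned tuna 0.2193, broccoli 0.1136, chickpeas 0.04721, oats 0.03488, pasta 0.02767.
Take 2 servings of canned tuna: uses 228 kcal, +50.0 g protein (running total 50.0 g).
Take 2 servings of broccoli: uses 88 kcal, +10.0 g protein (running total 60.0 g).
Take 2 servings of chickpeas: uses 466 kcal, +22.0 g protein (running total 82.0 g).
Take 2 servings of oats: uses 344 kcal, +12.0 g protein (running total 94.0 g).
Take 0.1146 servings of pasta: uses 29 kcal, +0.8 g protein (running total 94.8 g).
Greedy by best ratio exhausts the calories allowance optimally: 94.8 g.

94.8 g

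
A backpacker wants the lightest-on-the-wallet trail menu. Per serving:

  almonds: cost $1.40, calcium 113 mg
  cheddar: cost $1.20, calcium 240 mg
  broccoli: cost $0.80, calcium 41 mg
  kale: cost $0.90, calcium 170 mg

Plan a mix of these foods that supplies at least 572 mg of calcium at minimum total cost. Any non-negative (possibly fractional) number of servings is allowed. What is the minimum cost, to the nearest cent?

Cost per mg of calcium: cheddar $0.0050, kale $0.0053, almonds $0.0124, broccoli $0.0195.
With no serving limits, use only cheddar: 572 mg / 240 mg = 2.383 servings × $1.20 = $2.86.

$2.86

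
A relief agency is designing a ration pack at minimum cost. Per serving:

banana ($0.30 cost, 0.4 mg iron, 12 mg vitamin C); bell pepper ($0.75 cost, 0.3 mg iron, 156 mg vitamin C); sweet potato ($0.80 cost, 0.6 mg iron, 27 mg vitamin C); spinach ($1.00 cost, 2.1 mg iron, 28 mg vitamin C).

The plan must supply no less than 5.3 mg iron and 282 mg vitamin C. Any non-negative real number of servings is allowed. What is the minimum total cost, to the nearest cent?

$3.37

Two binding constraints pin down two serving amounts, so the optimal mix uses at most two foods. The candidates are each food alone (scaled to the tighter of iron/vitamin C) and each pair with both constraints tight.
banana only: max(5.3/0.4, 282/12) = 23.5 servings → $7.05.
bell pepper only: max(5.3/0.3, 282/156) = 17.67 servings → $13.25.
sweet potato only: max(5.3/0.6, 282/27) = 10.44 servings → $8.36.
spinach only: max(5.3/2.1, 282/28) = 10.07 servings → $10.07.
banana + bell pepper with both tight: 12.62 servings and 0.8367 servings → $4.41.
banana + sweet potato with both targets exact would need a negative amount; discard.
banana + spinach: intersection lies outside the first quadrant.
bell pepper + sweet potato with both tight: 0.3053 servings and 8.681 servings → $7.17.
bell pepper + spinach with both tight: 1.39 servings and 2.325 servings → $3.37.
sweet potato + spinach: the both-tight solution has a negative serving — not a feasible corner.
The minimum over all feasible corners is $3.37.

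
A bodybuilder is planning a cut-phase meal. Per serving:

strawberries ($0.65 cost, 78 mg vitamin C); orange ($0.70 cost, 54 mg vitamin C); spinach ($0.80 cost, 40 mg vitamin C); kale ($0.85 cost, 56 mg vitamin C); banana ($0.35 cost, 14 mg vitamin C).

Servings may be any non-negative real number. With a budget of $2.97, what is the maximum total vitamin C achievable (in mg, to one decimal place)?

Vitamin C per dollar: strawberries 120, orange 77.14, kale 65.88, spinach 50, banana 40.
With no serving limits, spend the whole cost allowance on strawberries: $2.97 / $0.65 × 78 mg = 356.4 mg.

356.4 mg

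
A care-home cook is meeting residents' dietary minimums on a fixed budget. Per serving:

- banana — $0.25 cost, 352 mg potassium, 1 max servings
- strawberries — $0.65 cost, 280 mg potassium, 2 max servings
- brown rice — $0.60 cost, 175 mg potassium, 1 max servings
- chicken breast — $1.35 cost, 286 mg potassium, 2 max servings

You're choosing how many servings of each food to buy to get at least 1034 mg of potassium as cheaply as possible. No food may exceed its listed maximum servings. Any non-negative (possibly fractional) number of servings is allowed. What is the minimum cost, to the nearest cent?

$1.97

Cost per mg of potassium: banana $0.0007, strawberries $0.0023, brown rice $0.0034, chicken breast $0.0047.
Take 1 serving of banana: +352.0 mg potassium for $0.25 (total $0.25, still need 682.0 mg).
Take 2 servings of strawberries: +560.0 mg potassium for $1.30 (total $1.55, still need 122.0 mg).
Take 0.6971 servings of brown rice: +122.0 mg potassium for $0.42 (total $1.97, still need 0.0 mg).
Filling from the cheapest source first is optimal under one linear minimum: $1.97.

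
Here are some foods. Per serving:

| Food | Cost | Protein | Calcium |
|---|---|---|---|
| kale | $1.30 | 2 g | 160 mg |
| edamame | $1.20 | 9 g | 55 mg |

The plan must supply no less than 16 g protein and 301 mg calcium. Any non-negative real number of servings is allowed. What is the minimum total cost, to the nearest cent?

$3.55

Compare the cost at each extreme point of the feasible region.
kale only: max(16/2, 301/160) = 8 servings → $10.40.
edamame only: max(16/9, 301/55) = 5.473 servings → $6.57.
kale + edamame with both tight: 1.375 servings and 1.472 servings → $3.55.
So the least-cost plan costs $3.55.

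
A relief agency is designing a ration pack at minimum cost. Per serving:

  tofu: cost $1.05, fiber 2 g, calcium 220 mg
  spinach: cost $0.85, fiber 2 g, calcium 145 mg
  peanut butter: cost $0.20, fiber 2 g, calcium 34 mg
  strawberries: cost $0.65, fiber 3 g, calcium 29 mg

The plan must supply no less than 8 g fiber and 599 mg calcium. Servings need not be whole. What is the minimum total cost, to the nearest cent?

The cheapest plan sits at a corner of the feasible region — with two constraints it uses at most two foods.
tofu only: max(8/2, 599/220) = 4 servings → $4.20.
spinach only: max(8/2, 599/145) = 4.131 servings → $3.51.
peanut butter only: max(8/2, 599/34) = 17.62 servings → $3.52.
strawberries only: max(8/3, 599/29) = 20.66 servings → $13.43.
tofu + spinach with both tight: 0.2533 servings and 3.747 servings → $3.45.
tofu + peanut butter with both tight: 2.489 servings and 1.511 servings → $2.92.
tofu + strawberries with both tight: 2.6 servings and 0.9336 servings → $3.34.
spinach + peanut butter: the both-tight solution has a negative serving — not a feasible corner.
spinach + strawberries: the both-tight solution has a negative serving — not a feasible corner.
peanut butter + strawberries: the both-tight solution has a negative serving — not a feasible corner.
The minimum over all feasible corners is $2.92.

$2.92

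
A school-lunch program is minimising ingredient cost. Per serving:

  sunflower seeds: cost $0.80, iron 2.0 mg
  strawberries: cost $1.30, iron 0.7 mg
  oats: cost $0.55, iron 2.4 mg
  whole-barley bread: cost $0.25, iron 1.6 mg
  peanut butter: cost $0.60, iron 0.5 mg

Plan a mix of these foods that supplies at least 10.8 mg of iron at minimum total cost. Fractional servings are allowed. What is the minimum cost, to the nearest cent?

$1.69

Cost per mg of iron: whole-barley bread $0.1562, oats $0.2292, sunflower seeds $0.4000, peanut butter $1.2000, strawberries $1.8571.
With no serving limits, use only whole-barley bread: 10.8 mg / 1.6 mg = 6.75 servings × $0.25 = $1.69.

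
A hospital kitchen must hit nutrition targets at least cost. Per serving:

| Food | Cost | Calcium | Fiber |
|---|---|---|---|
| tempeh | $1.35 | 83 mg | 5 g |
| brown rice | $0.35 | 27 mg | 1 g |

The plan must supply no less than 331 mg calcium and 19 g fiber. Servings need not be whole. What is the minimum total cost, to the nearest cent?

$5.25

Minimising a linear cost over {calcium ≥ 331, fiber ≥ 19, servings ≥ 0} — the optimum is at a vertex, using one or two foods.
tempeh only: max(331/83, 19/5) = 3.988 servings → $5.38.
brown rice only: max(331/27, 19/1) = 19 servings → $6.65.
tempeh + brown rice with both tight: 3.5 servings and 1.5 servings → $5.25.
So the least-cost plan costs $5.25.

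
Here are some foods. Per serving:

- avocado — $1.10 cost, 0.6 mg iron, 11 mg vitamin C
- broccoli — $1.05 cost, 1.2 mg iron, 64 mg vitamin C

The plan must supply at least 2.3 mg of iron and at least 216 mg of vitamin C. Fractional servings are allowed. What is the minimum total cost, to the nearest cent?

$3.54

A basic optimal solution has at most two foods positive. Try each food alone and each pair with both targets met exactly.
avocado only: max(2.3/0.6, 216/11) = 19.64 servings → $21.60.
broccoli only: max(2.3/1.2, 216/64) = 3.375 servings → $3.54.
avocado + broccoli with both targets exact would need a negative amount; discard.
So the least-cost plan costs $3.54.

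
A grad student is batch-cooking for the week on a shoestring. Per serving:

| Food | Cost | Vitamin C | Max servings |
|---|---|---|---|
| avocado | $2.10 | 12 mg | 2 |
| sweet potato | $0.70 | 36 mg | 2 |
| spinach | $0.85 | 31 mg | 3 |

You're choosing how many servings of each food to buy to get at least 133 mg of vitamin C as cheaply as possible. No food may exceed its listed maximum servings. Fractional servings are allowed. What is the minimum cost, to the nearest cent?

$3.07

Cost per mg of vitamin C: sweet potato $0.0194, spinach $0.0274, avocado $0.1750.
Take 2 servings of sweet potato: +72.0 mg vitamin C for $1.40 (total $1.40, still need 61.0 mg).
Take 1.968 servings of spinach: +61.0 mg vitamin C for $1.67 (total $3.07, still need 0.0 mg).
Greedy by cheapest-per-mg is optimal for a single linear constraint, so the minimum cost is $3.07.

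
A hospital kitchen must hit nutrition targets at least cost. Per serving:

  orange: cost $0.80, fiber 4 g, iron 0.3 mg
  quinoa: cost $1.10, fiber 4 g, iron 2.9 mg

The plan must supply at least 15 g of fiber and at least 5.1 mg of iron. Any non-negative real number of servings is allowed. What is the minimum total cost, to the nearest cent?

$3.46

Minimising a linear cost over {fiber ≥ 15, iron ≥ 5.1, servings ≥ 0} — the optimum is at a vertex, using one or two foods.
orange only: max(15/4, 5.1/0.3) = 17 servings → $13.60.
quinoa only: max(15/4, 5.1/2.9) = 3.75 servings → $4.12.
orange + quinoa with both tight: 2.221 servings and 1.529 servings → $3.46.
Cheapest feasible corner: $3.46.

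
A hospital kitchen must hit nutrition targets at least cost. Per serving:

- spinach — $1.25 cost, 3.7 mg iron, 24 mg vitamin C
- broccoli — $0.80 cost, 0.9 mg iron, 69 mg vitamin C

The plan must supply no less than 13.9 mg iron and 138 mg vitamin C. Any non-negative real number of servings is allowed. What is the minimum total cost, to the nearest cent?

$5.07

spinach only: max(13.9/3.7, 138/24) = 5.75 servings → $7.19.
broccoli only: max(13.9/0.9, 138/69) = 15.44 servings → $12.36.
spinach + broccoli with both tight: 3.573 servings and 0.7574 servings → $5.07.
Cheapest feasible corner: $5.07.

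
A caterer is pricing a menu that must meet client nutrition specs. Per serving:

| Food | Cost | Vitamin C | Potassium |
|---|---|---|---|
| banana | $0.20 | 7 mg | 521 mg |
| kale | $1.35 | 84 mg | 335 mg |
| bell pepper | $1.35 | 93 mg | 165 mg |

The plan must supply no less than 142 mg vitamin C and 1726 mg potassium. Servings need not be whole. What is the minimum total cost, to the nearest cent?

$2.35

With two linear requirements the optimum uses one or two foods; enumerate the corners.
banana only: max(142/7, 1726/521) = 20.29 servings → $4.06.
kale only: max(142/84, 1726/335) = 5.152 servings → $6.96.
bell pepper only: max(142/93, 1726/165) = 10.46 servings → $14.12.
banana + kale with both tight: 2.352 servings and 1.494 servings → $2.49.
banana + bell pepper with both tight: 2.898 servings and 1.309 servings → $2.35.
kale + bell pepper with both targets exact would need a negative amount; discard.
So the least-cost plan costs $2.35.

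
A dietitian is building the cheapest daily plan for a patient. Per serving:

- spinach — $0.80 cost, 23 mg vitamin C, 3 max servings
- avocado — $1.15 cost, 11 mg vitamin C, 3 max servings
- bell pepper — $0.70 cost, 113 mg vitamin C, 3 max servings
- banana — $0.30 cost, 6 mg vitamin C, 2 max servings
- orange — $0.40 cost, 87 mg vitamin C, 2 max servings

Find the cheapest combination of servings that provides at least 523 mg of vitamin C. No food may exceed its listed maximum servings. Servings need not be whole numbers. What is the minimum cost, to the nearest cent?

Cost per mg of vitamin C: orange $0.0046, bell pepper $0.0062, spinach $0.0348, banana $0.0500, avocado $0.1045.
Take 2 servings of orange: +174.0 mg vitamin C for $0.80 (total $0.80, still need 349.0 mg).
Take 3 servings of bell pepper: +339.0 mg vitamin C for $2.10 (total $2.90, still need 10.0 mg).
Take 0.4348 servings of spinach: +10.0 mg vitamin C for $0.35 (total $3.25, still need 0.0 mg).
Greedy by cheapest-per-mg is optimal for a single linear constraint, so the minimum cost is $3.25.

$3.25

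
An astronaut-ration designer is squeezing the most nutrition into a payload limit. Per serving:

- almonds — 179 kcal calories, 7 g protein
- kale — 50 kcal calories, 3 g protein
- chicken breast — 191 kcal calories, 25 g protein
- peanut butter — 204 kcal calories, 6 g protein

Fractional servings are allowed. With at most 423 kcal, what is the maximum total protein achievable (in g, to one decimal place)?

55.4 g

Protein per kcal: chicken breast 0.1309, kale 0.06, almonds 0.03911, peanut butter 0.02941.
With no serving limits, spend the whole calories allowance on chicken breast: 423 kcal / 191 kcal × 25 g = 55.4 g.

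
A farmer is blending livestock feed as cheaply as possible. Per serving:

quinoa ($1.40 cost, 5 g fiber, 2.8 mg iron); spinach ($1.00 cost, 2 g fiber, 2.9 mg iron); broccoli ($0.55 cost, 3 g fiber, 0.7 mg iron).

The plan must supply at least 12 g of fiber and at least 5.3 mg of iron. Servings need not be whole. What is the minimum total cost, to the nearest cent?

Check every corner: each single food scaled to meet both minima, and each pair solved so both constraints bind.
quinoa only: max(12/5, 5.3/2.8) = 2.4 servings → $3.36.
spinach only: max(12/2, 5.3/2.9) = 6 servings → $6.00.
broccoli only: max(12/3, 5.3/0.7) = 7.571 servings → $4.16.
quinoa + spinach with both targets exact would need a negative amount; discard.
quinoa + broccoli with both tight: 1.531 servings and 1.449 servings → $2.94.
spinach + broccoli with both tight: 1.027 servings and 3.315 servings → $2.85.
The minimum over all feasible corners is $2.85.

$2.85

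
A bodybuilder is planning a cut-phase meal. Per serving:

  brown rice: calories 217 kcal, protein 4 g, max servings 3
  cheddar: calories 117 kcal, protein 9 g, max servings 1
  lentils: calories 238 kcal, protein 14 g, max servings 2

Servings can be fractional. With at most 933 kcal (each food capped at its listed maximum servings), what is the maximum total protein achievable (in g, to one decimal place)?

Protein per kcal: cheddar 0.07692, lentils 0.05882, brown rice 0.01843.
Take 1 serving of cheddar: uses 117 kcal, +9.0 g protein (running total 9.0 g).
Take 2 servings of lentils: uses 476 kcal, +28.0 g protein (running total 37.0 g).
Take 1.567 servings of brown rice: uses 340 kcal, +6.3 g protein (running total 43.3 g).
Filling greedily by protein-per-kcal is optimal for one linear limit, giving 43.3 g.

43.3 g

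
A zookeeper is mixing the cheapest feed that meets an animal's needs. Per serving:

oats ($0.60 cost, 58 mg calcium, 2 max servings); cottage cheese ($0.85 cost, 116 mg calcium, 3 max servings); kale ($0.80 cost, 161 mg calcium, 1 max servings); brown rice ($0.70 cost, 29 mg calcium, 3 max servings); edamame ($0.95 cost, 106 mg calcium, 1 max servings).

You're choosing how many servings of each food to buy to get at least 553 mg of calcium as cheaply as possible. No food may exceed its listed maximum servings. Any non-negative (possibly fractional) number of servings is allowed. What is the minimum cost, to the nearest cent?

Cost per mg of calcium: kale $0.0050, cottage cheese $0.0073, edamame $0.0090, oats $0.0103, brown rice $0.0241.
Take 1 serving of kale: +161.0 mg calcium for $0.80 (total $0.80, still need 392.0 mg).
Take 3 servings of cottage cheese: +348.0 mg calcium for $2.55 (total $3.35, still need 44.0 mg).
Take 0.4151 servings of edamame: +44.0 mg calcium for $0.39 (total $3.74, still need 0.0 mg).
Filling from the cheapest source first is optimal under one linear minimum: $3.74.

$3.74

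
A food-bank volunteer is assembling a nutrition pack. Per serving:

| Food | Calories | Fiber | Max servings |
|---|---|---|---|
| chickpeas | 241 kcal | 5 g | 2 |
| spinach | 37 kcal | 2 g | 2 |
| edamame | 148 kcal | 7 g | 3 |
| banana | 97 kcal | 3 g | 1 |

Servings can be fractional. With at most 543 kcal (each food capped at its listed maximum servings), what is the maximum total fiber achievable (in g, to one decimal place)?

Fiber per kcal: spinach 0.05405, edamame 0.0473, banana 0.03093, chickpeas 0.02075.
Take 2 servings of spinach: uses 74 kcal, +4.0 g fiber (running total 4.0 g).
Take 3 servings of edamame: uses 444 kcal, +21.0 g fiber (running total 25.0 g).
Take 0.2577 servings of banana: uses 25 kcal, +0.8 g fiber (running total 25.8 g).
Greedy by best ratio exhausts the calories allowance optimally: 25.8 g.

25.8 g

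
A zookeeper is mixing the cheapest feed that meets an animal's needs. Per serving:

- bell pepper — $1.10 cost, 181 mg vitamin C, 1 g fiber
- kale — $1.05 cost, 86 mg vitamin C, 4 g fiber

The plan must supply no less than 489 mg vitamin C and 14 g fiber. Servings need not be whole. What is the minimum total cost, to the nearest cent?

For a min-cost LP with two ≥-constraints, a basic feasible solution has at most two positive variables.
bell pepper only: max(489/181, 14/1) = 14 servings → $15.40.
kale only: max(489/86, 14/4) = 5.686 servings → $5.97.
bell pepper + kale with both tight: 1.179 servings and 3.205 servings → $4.66.
The minimum over all feasible corners is $4.66.

$4.66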